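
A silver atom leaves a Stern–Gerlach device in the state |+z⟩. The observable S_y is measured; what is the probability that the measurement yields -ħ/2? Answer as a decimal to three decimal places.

0.500

In the S_z basis, |+z⟩ = |+z⟩ and |-y⟩ = (|+z⟩ - i|-z⟩)/√2.
|⟨-y|+z⟩|² = 1/2.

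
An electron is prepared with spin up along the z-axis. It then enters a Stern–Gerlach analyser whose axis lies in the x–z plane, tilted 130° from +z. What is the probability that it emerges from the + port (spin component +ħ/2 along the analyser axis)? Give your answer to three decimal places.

For spin-½, the probability of finding spin-up along an axis at angle θ to the initial spin direction is cos²(θ/2); spin-down is sin²(θ/2).
θ = 130°, so P = cos²(65°) ≈ 0.179.

0.179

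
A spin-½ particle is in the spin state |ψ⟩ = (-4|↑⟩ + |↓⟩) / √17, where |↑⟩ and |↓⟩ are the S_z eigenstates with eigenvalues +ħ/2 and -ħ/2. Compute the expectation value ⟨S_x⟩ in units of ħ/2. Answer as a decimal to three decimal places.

⟨σ_x⟩ = 2 Re(a* b)/(|a|²+|b|²) with a = -4, b = 1.
a* b = -4, so ⟨σ_x⟩ = -8/17.
⟨S_x⟩ = (ħ/2)·⟨σ_x⟩.

-0.471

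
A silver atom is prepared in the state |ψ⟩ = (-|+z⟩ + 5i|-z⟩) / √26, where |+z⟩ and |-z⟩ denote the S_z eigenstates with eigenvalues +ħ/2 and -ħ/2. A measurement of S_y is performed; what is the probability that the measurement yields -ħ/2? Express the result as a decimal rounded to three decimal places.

|-y⟩ = (|+z⟩ - i|-z⟩)/√2, so ⟨-y|ψ⟩ = (-6) / (√2·√26).
P = |-6|² / 52 = 36/52.

0.692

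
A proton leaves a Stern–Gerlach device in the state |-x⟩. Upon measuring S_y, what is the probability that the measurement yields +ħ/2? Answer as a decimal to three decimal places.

In the S_z basis, |-x⟩ = (|+z⟩ - |-z⟩)/√2 and |+y⟩ = (|+z⟩ + i|-z⟩)/√2.
|⟨+y|-x⟩|² = 1/2.

0.500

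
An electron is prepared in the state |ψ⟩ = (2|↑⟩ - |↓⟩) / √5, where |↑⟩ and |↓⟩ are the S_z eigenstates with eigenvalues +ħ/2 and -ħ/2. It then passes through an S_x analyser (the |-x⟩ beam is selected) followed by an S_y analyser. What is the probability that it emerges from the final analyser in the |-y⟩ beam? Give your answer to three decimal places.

0.450

First analyser (S_x): P(|-x⟩) = |⟨-x|ψ⟩|² = 9/10.
After stage 1 the state is |-x⟩; P(|-y⟩) = |⟨-y|-x⟩|² = 1/2.
Joint probability = 9/10 × 1/2 = 0.450.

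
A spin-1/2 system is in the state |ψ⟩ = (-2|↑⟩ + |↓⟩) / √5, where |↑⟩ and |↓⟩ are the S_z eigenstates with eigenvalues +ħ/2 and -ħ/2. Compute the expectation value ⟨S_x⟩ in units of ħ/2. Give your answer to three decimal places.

-0.800

⟨σ_x⟩ = 2 Re(a* b)/(|a|²+|b|²) with a = -2, b = 1.
a* b = -2, so ⟨σ_x⟩ = -4/5.
⟨S_x⟩ = (ħ/2)·⟨σ_x⟩.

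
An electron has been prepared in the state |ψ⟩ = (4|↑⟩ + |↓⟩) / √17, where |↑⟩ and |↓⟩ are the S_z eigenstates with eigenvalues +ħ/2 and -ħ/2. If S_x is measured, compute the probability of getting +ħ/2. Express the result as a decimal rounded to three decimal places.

|+x⟩ = (|↑⟩ + |↓⟩)/√2, so ⟨+x|ψ⟩ = (5) / (√2·√17).
P = |5|² / 34 = 25/34.

0.735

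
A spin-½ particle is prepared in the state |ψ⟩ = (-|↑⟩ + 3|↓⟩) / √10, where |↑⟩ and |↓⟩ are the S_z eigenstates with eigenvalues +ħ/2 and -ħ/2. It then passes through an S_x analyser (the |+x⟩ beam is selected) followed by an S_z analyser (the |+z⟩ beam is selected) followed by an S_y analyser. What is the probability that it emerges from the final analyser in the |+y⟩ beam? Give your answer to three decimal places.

First analyser (S_x): P(|+x⟩) = |⟨+x|ψ⟩|² = 4/20.
After stage 1 the state is |+x⟩; P(|+z⟩) = |⟨+z|+x⟩|² = 1/2.
After stage 2 the state is |+z⟩; P(|+y⟩) = |⟨+y|+z⟩|² = 1/2.
Joint probability = 4/20 × 1/2 × 1/2 = 0.050.

0.050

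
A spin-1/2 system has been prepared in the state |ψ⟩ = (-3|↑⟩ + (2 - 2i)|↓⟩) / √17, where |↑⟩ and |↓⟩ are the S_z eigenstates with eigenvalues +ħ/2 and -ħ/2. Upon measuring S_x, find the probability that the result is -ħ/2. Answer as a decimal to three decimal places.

|-x⟩ = (|↑⟩ - |↓⟩)/√2, so ⟨-x|ψ⟩ = (-5 + 2i) / (√2·√17).
P = |-5 + 2i|² / 34 = 29/34.

0.853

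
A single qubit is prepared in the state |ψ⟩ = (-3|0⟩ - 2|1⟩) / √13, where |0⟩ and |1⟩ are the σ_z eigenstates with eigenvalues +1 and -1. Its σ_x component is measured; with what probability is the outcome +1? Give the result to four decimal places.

|+x⟩ = (|0⟩ + |1⟩)/√2, so ⟨+x|ψ⟩ = (-5) / (√2·√13).
P = |-5|² / 26 = 25/26.

0.9615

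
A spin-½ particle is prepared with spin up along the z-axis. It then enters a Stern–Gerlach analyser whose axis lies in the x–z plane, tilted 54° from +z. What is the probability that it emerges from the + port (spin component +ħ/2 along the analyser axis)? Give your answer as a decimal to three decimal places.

0.794

For spin-½, the probability of finding spin-up along an axis at angle θ to the initial spin direction is cos²(θ/2); spin-down is sin²(θ/2).
θ = 54°, so P = cos²(27°) ≈ 0.794.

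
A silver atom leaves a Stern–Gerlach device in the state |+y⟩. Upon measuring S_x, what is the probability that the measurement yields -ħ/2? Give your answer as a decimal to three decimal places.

0.500

In the S_z basis, |+y⟩ = (|+z⟩ + i|-z⟩)/√2 and |-x⟩ = (|+z⟩ - |-z⟩)/√2.
|⟨-x|+y⟩|² = 1/2.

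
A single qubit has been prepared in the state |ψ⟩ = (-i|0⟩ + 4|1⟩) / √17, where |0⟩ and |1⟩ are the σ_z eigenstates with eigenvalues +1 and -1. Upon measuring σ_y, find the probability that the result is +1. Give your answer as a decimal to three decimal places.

0.735

|+y⟩ = (|0⟩ + i|1⟩)/√2, so ⟨+y|ψ⟩ = (-5i) / (√2·√17).
P = |-5i|² / 34 = 25/34.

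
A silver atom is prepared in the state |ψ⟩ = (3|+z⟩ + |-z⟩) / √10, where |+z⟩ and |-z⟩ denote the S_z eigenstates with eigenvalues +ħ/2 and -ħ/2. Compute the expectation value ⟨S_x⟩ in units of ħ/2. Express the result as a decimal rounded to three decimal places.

⟨σ_x⟩ = 2 Re(a* b)/(|a|²+|b|²) with a = 3, b = 1.
a* b = 3, so ⟨σ_x⟩ = 6/10.
⟨S_x⟩ = (ħ/2)·⟨σ_x⟩.

0.600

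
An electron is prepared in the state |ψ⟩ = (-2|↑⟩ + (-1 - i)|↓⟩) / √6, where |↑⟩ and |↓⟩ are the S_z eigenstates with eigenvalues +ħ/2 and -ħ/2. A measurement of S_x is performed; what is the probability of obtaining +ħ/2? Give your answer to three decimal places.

0.833

|+x⟩ = (|↑⟩ + |↓⟩)/√2, so ⟨+x|ψ⟩ = (-3 - i) / (√2·√6).
P = |-3 - i|² / 12 = 10/12.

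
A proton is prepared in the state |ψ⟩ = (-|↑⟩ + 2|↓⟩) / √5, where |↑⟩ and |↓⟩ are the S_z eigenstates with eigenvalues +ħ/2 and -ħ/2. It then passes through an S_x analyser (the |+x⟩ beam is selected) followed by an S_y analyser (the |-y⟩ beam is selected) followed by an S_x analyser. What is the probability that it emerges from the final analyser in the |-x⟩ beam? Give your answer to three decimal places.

First analyser (S_x): P(|+x⟩) = |⟨+x|ψ⟩|² = 1/10.
After stage 1 the state is |+x⟩; P(|-y⟩) = |⟨-y|+x⟩|² = 1/2.
After stage 2 the state is |-y⟩; P(|-x⟩) = |⟨-x|-y⟩|² = 1/2.
Joint probability = 1/10 × 1/2 × 1/2 = 0.025.

0.025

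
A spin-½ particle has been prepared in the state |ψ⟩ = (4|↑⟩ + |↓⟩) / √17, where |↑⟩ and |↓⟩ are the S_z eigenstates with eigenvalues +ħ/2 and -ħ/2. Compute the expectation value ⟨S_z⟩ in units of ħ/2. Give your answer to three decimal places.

0.882

⟨σ_z⟩ = |a|² - |b|² divided by |a|²+|b|², with a, b the |↑⟩, |↓⟩ amplitudes.
= (16 - 1)/17 = 15/17.
⟨S_z⟩ = (ħ/2)·⟨σ_z⟩.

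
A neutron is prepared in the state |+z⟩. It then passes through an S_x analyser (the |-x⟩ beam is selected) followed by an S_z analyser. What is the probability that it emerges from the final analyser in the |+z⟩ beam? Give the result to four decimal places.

First analyser (S_x): from |+z⟩, P(|-x⟩) = 1/2.
After stage 1 the state is |-x⟩; P(|+z⟩) = |⟨+z|-x⟩|² = 1/2.
Joint probability = 1/2 × 1/2 = 0.2500.

0.2500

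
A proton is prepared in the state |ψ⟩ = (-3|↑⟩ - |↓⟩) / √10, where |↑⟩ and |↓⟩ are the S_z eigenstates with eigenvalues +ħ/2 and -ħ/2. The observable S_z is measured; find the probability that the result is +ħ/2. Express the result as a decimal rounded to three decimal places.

0.900

The +ħ/2 outcome corresponds to |↑⟩. Its amplitude in |ψ⟩ is -3/√10.
P = |-3|² / 10 = 9/10.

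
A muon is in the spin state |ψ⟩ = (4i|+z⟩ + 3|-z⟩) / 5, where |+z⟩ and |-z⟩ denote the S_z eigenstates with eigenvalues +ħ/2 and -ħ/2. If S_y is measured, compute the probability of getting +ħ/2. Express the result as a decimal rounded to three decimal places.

0.020

|+y⟩ = (|+z⟩ + i|-z⟩)/√2, so ⟨+y|ψ⟩ = (i) / (√2·5).
P = |i|² / 50 = 1/50.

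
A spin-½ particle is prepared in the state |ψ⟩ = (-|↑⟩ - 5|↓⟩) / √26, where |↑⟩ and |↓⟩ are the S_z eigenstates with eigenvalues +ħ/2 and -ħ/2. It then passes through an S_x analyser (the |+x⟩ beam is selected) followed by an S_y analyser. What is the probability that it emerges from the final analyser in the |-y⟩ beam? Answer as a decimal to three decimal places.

0.346

First analyser (S_x): P(|+x⟩) = |⟨+x|ψ⟩|² = 36/52.
After stage 1 the state is |+x⟩; P(|-y⟩) = |⟨-y|+x⟩|² = 1/2.
Joint probability = 36/52 × 1/2 = 0.346.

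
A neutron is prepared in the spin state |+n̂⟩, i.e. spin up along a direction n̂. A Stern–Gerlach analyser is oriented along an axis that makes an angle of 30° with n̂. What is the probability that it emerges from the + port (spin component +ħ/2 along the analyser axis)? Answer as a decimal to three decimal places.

0.933

For spin-½, the probability of finding spin-up along an axis at angle θ to the initial spin direction is cos²(θ/2); spin-down is sin²(θ/2).
θ = 30°, so P = cos²(15°) ≈ 0.933.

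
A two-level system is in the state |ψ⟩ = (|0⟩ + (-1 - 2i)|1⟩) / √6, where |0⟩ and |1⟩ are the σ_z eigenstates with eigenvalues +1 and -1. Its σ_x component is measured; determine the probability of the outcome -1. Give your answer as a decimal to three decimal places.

|-x⟩ = (|0⟩ - |1⟩)/√2, so ⟨-x|ψ⟩ = (2 + 2i) / (√2·√6).
P = |2 + 2i|² / 12 = 8/12.

0.667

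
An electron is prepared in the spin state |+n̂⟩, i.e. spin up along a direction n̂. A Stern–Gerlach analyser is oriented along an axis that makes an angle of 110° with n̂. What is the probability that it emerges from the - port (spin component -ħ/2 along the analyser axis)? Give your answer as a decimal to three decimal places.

For spin-½, the probability of finding spin-up along an axis at angle θ to the initial spin direction is cos²(θ/2); spin-down is sin²(θ/2).
θ = 110°, so P = sin²(55°) ≈ 0.671.

0.671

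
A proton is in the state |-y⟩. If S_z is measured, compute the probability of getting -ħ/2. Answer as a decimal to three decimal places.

In the S_z basis, |-y⟩ = (|+z⟩ - i|-z⟩)/√2 and |-z⟩ = |-z⟩.
|⟨-z|-y⟩|² = 1/2.

0.500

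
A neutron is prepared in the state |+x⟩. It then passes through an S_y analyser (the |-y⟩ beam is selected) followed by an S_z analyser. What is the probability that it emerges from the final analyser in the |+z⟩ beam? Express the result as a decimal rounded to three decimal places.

First analyser (S_y): from |+x⟩, P(|-y⟩) = 1/2.
After stage 1 the state is |-y⟩; P(|+z⟩) = |⟨+z|-y⟩|² = 1/2.
Joint probability = 1/2 × 1/2 = 0.250.

0.250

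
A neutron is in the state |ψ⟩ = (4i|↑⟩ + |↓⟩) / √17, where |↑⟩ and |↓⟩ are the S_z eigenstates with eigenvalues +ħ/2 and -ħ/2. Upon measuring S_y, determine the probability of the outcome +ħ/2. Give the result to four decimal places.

|+y⟩ = (|↑⟩ + i|↓⟩)/√2, so ⟨+y|ψ⟩ = (3i) / (√2·√17).
P = |3i|² / 34 = 9/34.

0.2647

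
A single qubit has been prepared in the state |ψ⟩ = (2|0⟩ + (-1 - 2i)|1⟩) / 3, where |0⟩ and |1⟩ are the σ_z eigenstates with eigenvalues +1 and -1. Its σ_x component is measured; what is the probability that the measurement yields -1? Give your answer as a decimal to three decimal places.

0.722

|-x⟩ = (|0⟩ - |1⟩)/√2, so ⟨-x|ψ⟩ = (3 + 2i) / (√2·3).
P = |3 + 2i|² / 18 = 13/18.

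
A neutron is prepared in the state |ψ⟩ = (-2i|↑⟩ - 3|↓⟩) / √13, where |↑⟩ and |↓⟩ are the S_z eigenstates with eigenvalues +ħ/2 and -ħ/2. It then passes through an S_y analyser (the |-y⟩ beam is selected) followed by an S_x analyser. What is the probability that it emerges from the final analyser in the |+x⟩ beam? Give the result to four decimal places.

First analyser (S_y): P(|-y⟩) = |⟨-y|ψ⟩|² = 25/26.
After stage 1 the state is |-y⟩; P(|+x⟩) = |⟨+x|-y⟩|² = 1/2.
Joint probability = 25/26 × 1/2 = 0.4808.

0.4808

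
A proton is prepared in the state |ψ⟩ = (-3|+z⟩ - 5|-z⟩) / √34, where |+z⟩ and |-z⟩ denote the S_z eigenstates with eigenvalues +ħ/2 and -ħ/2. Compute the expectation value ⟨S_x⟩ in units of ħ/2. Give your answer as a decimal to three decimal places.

0.882

⟨σ_x⟩ = 2 Re(a* b)/(|a|²+|b|²) with a = -3, b = -5.
a* b = 15, so ⟨σ_x⟩ = 30/34.
⟨S_x⟩ = (ħ/2)·⟨σ_x⟩.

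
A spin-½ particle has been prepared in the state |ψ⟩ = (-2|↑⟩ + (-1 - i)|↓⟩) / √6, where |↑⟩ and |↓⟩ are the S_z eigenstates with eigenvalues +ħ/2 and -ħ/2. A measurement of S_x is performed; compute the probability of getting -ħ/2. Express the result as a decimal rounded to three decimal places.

0.167

|-x⟩ = (|↑⟩ - |↓⟩)/√2, so ⟨-x|ψ⟩ = (-1 + i) / (√2·√6).
P = |-1 + i|² / 12 = 2/12.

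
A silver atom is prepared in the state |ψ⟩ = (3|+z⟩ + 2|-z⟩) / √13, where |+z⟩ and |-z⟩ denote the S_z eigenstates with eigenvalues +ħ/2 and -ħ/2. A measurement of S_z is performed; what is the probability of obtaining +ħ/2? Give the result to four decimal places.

0.6923

The +ħ/2 outcome corresponds to |+z⟩. Its amplitude in |ψ⟩ is 3/√13.
P = |3|² / 13 = 9/13.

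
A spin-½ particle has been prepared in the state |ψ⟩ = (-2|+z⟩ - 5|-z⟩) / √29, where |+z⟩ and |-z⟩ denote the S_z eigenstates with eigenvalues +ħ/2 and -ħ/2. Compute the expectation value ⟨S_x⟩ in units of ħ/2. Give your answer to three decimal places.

0.690

⟨σ_x⟩ = 2 Re(a* b)/(|a|²+|b|²) with a = -2, b = -5.
a* b = 10, so ⟨σ_x⟩ = 20/29.
⟨S_x⟩ = (ħ/2)·⟨σ_x⟩.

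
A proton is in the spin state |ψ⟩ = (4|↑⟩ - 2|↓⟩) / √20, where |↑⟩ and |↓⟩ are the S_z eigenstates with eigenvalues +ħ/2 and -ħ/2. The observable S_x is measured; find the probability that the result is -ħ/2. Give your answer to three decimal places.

|-x⟩ = (|↑⟩ - |↓⟩)/√2, so ⟨-x|ψ⟩ = (6) / (√2·√20).
P = |6|² / 40 = 36/40.

0.900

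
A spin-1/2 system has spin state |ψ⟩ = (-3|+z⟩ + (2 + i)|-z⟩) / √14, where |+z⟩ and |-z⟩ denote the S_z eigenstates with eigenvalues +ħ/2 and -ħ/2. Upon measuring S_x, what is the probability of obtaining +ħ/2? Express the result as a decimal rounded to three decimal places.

|+x⟩ = (|+z⟩ + |-z⟩)/√2, so ⟨+x|ψ⟩ = (-1 + i) / (√2·√14).
P = |-1 + i|² / 28 = 2/28.

0.071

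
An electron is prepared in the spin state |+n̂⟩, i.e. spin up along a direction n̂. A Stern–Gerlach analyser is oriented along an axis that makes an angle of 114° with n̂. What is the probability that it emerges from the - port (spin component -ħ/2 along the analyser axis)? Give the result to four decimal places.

For spin-½, the probability of finding spin-up along an axis at angle θ to the initial spin direction is cos²(θ/2); spin-down is sin²(θ/2).
θ = 114°, so P = sin²(57°) ≈ 0.7034.

0.7034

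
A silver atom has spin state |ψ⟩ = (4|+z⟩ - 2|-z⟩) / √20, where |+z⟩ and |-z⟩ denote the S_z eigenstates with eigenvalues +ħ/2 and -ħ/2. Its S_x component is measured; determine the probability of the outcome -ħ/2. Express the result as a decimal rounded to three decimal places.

|-x⟩ = (|+z⟩ - |-z⟩)/√2, so ⟨-x|ψ⟩ = (6) / (√2·√20).
P = |6|² / 40 = 36/40.

0.900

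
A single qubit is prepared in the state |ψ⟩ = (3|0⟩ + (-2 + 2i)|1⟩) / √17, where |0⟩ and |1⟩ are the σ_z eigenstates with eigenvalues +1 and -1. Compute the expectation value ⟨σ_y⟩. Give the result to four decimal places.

⟨σ_y⟩ = 2 Im(a* b)/(|a|²+|b|²) with a = 3, b = (-2 + 2i).
a* b = (-6 + 6i), so ⟨σ_y⟩ = 12/17.

0.7059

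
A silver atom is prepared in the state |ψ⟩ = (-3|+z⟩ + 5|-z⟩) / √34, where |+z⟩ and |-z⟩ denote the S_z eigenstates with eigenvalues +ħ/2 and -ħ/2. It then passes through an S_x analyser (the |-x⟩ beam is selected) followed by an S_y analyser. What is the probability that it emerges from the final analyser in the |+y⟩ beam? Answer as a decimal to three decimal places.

First analyser (S_x): P(|-x⟩) = |⟨-x|ψ⟩|² = 64/68.
After stage 1 the state is |-x⟩; P(|+y⟩) = |⟨+y|-x⟩|² = 1/2.
Joint probability = 64/68 × 1/2 = 0.471.

0.471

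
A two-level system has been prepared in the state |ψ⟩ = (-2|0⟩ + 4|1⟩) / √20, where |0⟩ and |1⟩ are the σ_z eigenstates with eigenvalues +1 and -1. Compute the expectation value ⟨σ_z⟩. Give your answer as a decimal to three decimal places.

⟨σ_z⟩ = |a|² - |b|² divided by |a|²+|b|², with a, b the |0⟩, |1⟩ amplitudes.
= (4 - 16)/20 = -12/20.

-0.600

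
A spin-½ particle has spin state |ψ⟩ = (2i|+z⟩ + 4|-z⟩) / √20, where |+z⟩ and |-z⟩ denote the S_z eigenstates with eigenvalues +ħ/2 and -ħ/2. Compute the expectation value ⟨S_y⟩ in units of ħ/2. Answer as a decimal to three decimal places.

-0.800

⟨σ_y⟩ = 2 Im(a* b)/(|a|²+|b|²) with a = 2i, b = 4.
a* b = -8i, so ⟨σ_y⟩ = -16/20.
⟨S_y⟩ = (ħ/2)·⟨σ_y⟩.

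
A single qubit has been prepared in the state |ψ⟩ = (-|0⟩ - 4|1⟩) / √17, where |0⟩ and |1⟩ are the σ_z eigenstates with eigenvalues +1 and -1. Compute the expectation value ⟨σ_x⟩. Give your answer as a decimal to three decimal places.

0.471

⟨σ_x⟩ = 2 Re(a* b)/(|a|²+|b|²) with a = -1, b = -4.
a* b = 4, so ⟨σ_x⟩ = 8/17.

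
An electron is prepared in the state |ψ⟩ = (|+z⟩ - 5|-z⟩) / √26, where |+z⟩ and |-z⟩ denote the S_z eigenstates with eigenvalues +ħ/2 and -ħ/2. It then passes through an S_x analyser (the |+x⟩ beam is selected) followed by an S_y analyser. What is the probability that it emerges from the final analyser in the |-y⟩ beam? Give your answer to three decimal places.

0.154

First analyser (S_x): P(|+x⟩) = |⟨+x|ψ⟩|² = 16/52.
After stage 1 the state is |+x⟩; P(|-y⟩) = |⟨-y|+x⟩|² = 1/2.
Joint probability = 16/52 × 1/2 = 0.154.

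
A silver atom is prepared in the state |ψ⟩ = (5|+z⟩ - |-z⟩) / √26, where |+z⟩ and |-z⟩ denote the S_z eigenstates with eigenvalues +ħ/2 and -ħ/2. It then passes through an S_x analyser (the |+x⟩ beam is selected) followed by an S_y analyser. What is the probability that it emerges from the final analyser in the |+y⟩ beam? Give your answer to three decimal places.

0.154

First analyser (S_x): P(|+x⟩) = |⟨+x|ψ⟩|² = 16/52.
After stage 1 the state is |+x⟩; P(|+y⟩) = |⟨+y|+x⟩|² = 1/2.
Joint probability = 16/52 × 1/2 = 0.154.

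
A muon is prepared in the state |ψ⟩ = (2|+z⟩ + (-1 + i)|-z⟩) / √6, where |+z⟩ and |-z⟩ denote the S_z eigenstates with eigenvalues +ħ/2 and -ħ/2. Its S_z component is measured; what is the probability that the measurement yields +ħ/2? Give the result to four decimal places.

0.6667

The +ħ/2 outcome corresponds to |+z⟩. Its amplitude in |ψ⟩ is 2/√6.
P = |2|² / 6 = 4/6.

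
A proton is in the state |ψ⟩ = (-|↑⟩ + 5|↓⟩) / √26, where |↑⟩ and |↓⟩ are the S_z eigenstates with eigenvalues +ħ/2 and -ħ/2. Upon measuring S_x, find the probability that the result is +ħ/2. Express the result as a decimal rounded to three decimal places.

|+x⟩ = (|↑⟩ + |↓⟩)/√2, so ⟨+x|ψ⟩ = (4) / (√2·√26).
P = |4|² / 52 = 16/52.

0.308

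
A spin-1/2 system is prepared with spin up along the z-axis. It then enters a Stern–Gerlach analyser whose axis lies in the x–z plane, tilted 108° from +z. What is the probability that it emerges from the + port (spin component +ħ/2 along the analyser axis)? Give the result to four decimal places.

0.3455

For spin-½, the probability of finding spin-up along an axis at angle θ to the initial spin direction is cos²(θ/2); spin-down is sin²(θ/2).
θ = 108°, so P = cos²(54°) ≈ 0.3455.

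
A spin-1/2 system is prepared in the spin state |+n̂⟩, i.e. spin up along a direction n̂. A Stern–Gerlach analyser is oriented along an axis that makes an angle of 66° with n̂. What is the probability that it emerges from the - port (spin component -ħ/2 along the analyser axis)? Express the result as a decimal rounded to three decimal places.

0.297

For spin-½, the probability of finding spin-up along an axis at angle θ to the initial spin direction is cos²(θ/2); spin-down is sin²(θ/2).
θ = 66°, so P = sin²(33°) ≈ 0.297.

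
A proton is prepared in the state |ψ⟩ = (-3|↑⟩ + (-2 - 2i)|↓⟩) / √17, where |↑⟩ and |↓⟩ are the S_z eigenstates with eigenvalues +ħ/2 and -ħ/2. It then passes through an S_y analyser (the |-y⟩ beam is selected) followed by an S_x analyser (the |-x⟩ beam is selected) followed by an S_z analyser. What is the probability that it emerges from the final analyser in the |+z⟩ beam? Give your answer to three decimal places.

0.037

First analyser (S_y): P(|-y⟩) = |⟨-y|ψ⟩|² = 5/34.
After stage 1 the state is |-y⟩; P(|-x⟩) = |⟨-x|-y⟩|² = 1/2.
After stage 2 the state is |-x⟩; P(|+z⟩) = |⟨+z|-x⟩|² = 1/2.
Joint probability = 5/34 × 1/2 × 1/2 = 0.037.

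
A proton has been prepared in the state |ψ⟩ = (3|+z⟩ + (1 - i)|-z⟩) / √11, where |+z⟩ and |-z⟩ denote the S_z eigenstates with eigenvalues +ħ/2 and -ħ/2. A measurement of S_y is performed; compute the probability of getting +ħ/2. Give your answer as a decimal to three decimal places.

0.227

|+y⟩ = (|+z⟩ + i|-z⟩)/√2, so ⟨+y|ψ⟩ = (2 - i) / (√2·√11).
P = |2 - i|² / 22 = 5/22.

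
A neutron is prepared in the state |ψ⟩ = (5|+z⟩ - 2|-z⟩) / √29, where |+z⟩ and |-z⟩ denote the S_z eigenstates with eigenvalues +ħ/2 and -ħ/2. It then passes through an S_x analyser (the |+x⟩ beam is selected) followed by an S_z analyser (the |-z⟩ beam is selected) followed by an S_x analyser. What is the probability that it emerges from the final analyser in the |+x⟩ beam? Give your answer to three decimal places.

First analyser (S_x): P(|+x⟩) = |⟨+x|ψ⟩|² = 9/58.
After stage 1 the state is |+x⟩; P(|-z⟩) = |⟨-z|+x⟩|² = 1/2.
After stage 2 the state is |-z⟩; P(|+x⟩) = |⟨+x|-z⟩|² = 1/2.
Joint probability = 9/58 × 1/2 × 1/2 = 0.039.

0.039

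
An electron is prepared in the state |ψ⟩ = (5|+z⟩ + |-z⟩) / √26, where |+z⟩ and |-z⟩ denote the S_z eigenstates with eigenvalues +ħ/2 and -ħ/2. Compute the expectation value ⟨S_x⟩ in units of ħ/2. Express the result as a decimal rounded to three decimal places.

0.385

⟨σ_x⟩ = 2 Re(a* b)/(|a|²+|b|²) with a = 5, b = 1.
a* b = 5, so ⟨σ_x⟩ = 10/26.
⟨S_x⟩ = (ħ/2)·⟨σ_x⟩.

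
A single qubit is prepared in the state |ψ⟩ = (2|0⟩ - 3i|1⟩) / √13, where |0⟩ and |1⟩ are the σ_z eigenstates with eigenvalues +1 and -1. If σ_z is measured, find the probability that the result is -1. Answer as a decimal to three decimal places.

0.692

The -1 outcome corresponds to |1⟩. Its amplitude in |ψ⟩ is -3i/√13.
P = |-3i|² / 13 = 9/13.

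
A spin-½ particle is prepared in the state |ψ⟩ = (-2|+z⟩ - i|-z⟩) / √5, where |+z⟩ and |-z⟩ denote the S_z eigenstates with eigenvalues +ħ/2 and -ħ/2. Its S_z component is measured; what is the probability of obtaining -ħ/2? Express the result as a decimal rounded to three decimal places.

The -ħ/2 outcome corresponds to |-z⟩. Its amplitude in |ψ⟩ is -i/√5.
P = |-i|² / 5 = 1/5.

0.200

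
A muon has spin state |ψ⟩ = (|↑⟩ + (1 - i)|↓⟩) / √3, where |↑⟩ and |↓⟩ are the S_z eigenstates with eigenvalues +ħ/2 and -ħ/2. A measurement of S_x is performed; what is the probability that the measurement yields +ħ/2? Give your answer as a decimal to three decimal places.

|+x⟩ = (|↑⟩ + |↓⟩)/√2, so ⟨+x|ψ⟩ = (2 - i) / (√2·√3).
P = |2 - i|² / 6 = 5/6.

0.833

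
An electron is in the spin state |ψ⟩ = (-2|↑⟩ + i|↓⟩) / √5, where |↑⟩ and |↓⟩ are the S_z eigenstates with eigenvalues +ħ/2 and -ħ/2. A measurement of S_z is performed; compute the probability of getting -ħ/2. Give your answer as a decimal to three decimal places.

The -ħ/2 outcome corresponds to |↓⟩. Its amplitude in |ψ⟩ is i/√5.
P = |i|² / 5 = 1/5.

0.200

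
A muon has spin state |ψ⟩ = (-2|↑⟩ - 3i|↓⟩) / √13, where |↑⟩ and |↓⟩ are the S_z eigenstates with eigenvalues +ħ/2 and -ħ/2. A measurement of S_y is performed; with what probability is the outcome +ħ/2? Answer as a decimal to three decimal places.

|+y⟩ = (|↑⟩ + i|↓⟩)/√2, so ⟨+y|ψ⟩ = (-5) / (√2·√13).
P = |-5|² / 26 = 25/26.

0.962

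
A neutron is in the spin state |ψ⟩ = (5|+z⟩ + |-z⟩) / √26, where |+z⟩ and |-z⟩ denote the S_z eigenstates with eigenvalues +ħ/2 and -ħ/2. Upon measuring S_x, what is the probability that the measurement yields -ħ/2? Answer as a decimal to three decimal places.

|-x⟩ = (|+z⟩ - |-z⟩)/√2, so ⟨-x|ψ⟩ = (4) / (√2·√26).
P = |4|² / 52 = 16/52.

0.308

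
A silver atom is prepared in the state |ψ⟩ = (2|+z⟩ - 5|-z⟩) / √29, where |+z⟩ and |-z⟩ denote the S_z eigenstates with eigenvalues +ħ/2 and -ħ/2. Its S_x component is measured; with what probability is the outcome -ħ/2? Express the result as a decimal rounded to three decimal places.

|-x⟩ = (|+z⟩ - |-z⟩)/√2, so ⟨-x|ψ⟩ = (7) / (√2·√29).
P = |7|² / 58 = 49/58.

0.845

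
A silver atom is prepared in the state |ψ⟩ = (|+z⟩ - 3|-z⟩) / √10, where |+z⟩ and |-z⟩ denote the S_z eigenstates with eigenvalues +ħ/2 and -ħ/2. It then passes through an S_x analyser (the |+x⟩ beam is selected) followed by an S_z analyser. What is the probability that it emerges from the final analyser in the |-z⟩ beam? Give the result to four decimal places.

0.1000

First analyser (S_x): P(|+x⟩) = |⟨+x|ψ⟩|² = 4/20.
After stage 1 the state is |+x⟩; P(|-z⟩) = |⟨-z|+x⟩|² = 1/2.
Joint probability = 4/20 × 1/2 = 0.1000.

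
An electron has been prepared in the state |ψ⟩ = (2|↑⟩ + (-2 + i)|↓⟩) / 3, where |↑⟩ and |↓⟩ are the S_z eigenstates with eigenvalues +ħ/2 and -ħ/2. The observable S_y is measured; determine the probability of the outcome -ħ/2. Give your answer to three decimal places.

0.278

|-y⟩ = (|↑⟩ - i|↓⟩)/√2, so ⟨-y|ψ⟩ = (1 - 2i) / (√2·3).
P = |1 - 2i|² / 18 = 5/18.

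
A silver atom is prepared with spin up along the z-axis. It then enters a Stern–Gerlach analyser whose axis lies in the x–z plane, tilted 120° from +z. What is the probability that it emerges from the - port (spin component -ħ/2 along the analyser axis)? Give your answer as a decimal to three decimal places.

For spin-½, the probability of finding spin-up along an axis at angle θ to the initial spin direction is cos²(θ/2); spin-down is sin²(θ/2).
θ = 120°, so P = sin²(60°) ≈ 0.750.

0.750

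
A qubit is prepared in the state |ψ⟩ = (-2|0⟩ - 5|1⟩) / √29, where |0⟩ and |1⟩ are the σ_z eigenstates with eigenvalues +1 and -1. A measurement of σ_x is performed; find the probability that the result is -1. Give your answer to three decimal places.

|-x⟩ = (|0⟩ - |1⟩)/√2, so ⟨-x|ψ⟩ = (3) / (√2·√29).
P = |3|² / 58 = 9/58.

0.155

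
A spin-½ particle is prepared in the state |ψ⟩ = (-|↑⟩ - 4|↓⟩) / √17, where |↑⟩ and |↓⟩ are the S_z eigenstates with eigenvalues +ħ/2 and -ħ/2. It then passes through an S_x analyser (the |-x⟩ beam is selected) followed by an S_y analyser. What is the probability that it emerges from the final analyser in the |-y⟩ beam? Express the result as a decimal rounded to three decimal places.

First analyser (S_x): P(|-x⟩) = |⟨-x|ψ⟩|² = 9/34.
After stage 1 the state is |-x⟩; P(|-y⟩) = |⟨-y|-x⟩|² = 1/2.
Joint probability = 9/34 × 1/2 = 0.132.

0.132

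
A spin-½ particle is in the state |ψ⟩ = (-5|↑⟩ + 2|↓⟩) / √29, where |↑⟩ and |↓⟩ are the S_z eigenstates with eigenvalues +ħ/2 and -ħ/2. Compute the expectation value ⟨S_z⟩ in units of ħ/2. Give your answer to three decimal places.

⟨σ_z⟩ = |a|² - |b|² divided by |a|²+|b|², with a, b the |↑⟩, |↓⟩ amplitudes.
= (25 - 4)/29 = 21/29.
⟨S_z⟩ = (ħ/2)·⟨σ_z⟩.

0.724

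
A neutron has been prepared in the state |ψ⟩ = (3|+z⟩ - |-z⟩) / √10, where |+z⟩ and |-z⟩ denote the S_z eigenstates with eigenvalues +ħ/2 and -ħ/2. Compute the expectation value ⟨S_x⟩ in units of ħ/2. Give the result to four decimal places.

⟨σ_x⟩ = 2 Re(a* b)/(|a|²+|b|²) with a = 3, b = -1.
a* b = -3, so ⟨σ_x⟩ = -6/10.
⟨S_x⟩ = (ħ/2)·⟨σ_x⟩.

-0.6000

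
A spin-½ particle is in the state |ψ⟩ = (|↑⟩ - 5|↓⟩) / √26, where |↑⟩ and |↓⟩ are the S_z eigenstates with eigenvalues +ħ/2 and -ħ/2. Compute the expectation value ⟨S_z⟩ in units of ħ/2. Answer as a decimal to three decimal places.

⟨σ_z⟩ = |a|² - |b|² divided by |a|²+|b|², with a, b the |↑⟩, |↓⟩ amplitudes.
= (1 - 25)/26 = -24/26.
⟨S_z⟩ = (ħ/2)·⟨σ_z⟩.

-0.923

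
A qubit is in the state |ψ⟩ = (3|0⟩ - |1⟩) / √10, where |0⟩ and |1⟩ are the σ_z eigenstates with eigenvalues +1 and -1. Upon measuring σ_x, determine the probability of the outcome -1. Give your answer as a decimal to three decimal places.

|-x⟩ = (|0⟩ - |1⟩)/√2, so ⟨-x|ψ⟩ = (4) / (√2·√10).
P = |4|² / 20 = 16/20.

0.800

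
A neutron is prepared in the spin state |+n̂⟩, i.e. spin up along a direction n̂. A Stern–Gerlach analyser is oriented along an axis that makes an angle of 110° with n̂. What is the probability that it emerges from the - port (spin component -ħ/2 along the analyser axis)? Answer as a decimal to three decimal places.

0.671

For spin-½, the probability of finding spin-up along an axis at angle θ to the initial spin direction is cos²(θ/2); spin-down is sin²(θ/2).
θ = 110°, so P = sin²(55°) ≈ 0.671.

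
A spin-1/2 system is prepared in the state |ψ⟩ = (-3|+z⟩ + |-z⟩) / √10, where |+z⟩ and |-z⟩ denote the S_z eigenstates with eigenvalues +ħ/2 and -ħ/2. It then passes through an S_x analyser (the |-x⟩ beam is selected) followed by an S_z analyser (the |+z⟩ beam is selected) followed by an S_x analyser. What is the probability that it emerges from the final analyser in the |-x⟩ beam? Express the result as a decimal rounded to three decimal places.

First analyser (S_x): P(|-x⟩) = |⟨-x|ψ⟩|² = 16/20.
After stage 1 the state is |-x⟩; P(|+z⟩) = |⟨+z|-x⟩|² = 1/2.
After stage 2 the state is |+z⟩; P(|-x⟩) = |⟨-x|+z⟩|² = 1/2.
Joint probability = 16/20 × 1/2 × 1/2 = 0.200.

0.200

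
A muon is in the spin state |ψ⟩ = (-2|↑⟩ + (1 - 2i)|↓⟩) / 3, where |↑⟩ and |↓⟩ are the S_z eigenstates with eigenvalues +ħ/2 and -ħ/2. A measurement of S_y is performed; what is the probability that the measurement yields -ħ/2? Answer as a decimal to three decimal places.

|-y⟩ = (|↑⟩ - i|↓⟩)/√2, so ⟨-y|ψ⟩ = (i) / (√2·3).
P = |i|² / 18 = 1/18.

0.056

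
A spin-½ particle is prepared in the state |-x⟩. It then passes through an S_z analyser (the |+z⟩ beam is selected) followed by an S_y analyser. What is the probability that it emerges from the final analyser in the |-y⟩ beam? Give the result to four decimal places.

First analyser (S_z): from |-x⟩, P(|+z⟩) = 1/2.
After stage 1 the state is |+z⟩; P(|-y⟩) = |⟨-y|+z⟩|² = 1/2.
Joint probability = 1/2 × 1/2 = 0.2500.

0.2500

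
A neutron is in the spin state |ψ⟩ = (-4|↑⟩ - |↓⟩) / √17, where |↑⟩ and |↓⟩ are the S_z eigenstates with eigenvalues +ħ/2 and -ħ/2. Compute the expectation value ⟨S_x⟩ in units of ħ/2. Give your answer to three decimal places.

⟨σ_x⟩ = 2 Re(a* b)/(|a|²+|b|²) with a = -4, b = -1.
a* b = 4, so ⟨σ_x⟩ = 8/17.
⟨S_x⟩ = (ħ/2)·⟨σ_x⟩.

0.471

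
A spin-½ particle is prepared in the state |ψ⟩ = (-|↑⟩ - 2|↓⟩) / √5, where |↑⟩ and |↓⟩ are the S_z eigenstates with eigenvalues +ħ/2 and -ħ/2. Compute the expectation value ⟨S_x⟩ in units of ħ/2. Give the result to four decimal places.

⟨σ_x⟩ = 2 Re(a* b)/(|a|²+|b|²) with a = -1, b = -2.
a* b = 2, so ⟨σ_x⟩ = 4/5.
⟨S_x⟩ = (ħ/2)·⟨σ_x⟩.

0.8000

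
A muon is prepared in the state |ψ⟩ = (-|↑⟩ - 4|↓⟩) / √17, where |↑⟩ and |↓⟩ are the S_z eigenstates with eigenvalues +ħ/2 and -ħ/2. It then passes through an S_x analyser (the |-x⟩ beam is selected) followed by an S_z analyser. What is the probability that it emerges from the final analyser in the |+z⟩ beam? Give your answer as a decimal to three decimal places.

First analyser (S_x): P(|-x⟩) = |⟨-x|ψ⟩|² = 9/34.
After stage 1 the state is |-x⟩; P(|+z⟩) = |⟨+z|-x⟩|² = 1/2.
Joint probability = 9/34 × 1/2 = 0.132.

0.132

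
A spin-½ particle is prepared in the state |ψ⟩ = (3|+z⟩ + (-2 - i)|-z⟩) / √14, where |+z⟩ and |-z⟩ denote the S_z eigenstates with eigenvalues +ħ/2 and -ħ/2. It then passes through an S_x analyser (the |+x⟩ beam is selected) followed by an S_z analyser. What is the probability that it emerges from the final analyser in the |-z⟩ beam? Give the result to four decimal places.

0.0357

First analyser (S_x): P(|+x⟩) = |⟨+x|ψ⟩|² = 2/28.
After stage 1 the state is |+x⟩; P(|-z⟩) = |⟨-z|+x⟩|² = 1/2.
Joint probability = 2/28 × 1/2 = 0.0357.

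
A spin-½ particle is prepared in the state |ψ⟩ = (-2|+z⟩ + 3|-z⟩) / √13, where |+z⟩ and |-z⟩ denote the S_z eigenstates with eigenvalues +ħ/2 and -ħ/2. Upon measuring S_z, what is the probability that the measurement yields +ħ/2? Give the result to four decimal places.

The +ħ/2 outcome corresponds to |+z⟩. Its amplitude in |ψ⟩ is -2/√13.
P = |-2|² / 13 = 4/13.

0.3077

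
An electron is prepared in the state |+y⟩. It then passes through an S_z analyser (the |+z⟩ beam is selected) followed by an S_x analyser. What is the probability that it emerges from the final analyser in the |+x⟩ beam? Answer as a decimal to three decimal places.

0.250

First analyser (S_z): from |+y⟩, P(|+z⟩) = 1/2.
After stage 1 the state is |+z⟩; P(|+x⟩) = |⟨+x|+z⟩|² = 1/2.
Joint probability = 1/2 × 1/2 = 0.250.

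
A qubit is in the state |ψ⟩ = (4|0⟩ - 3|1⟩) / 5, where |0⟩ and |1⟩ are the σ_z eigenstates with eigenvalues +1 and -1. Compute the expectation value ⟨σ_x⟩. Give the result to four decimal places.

-0.9600

⟨σ_x⟩ = 2 Re(a* b)/(|a|²+|b|²) with a = 4, b = -3.
a* b = -12, so ⟨σ_x⟩ = -24/25.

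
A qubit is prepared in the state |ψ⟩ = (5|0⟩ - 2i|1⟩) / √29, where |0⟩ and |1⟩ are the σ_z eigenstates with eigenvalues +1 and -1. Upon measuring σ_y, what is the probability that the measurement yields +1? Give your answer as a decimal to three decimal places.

0.155

|+y⟩ = (|0⟩ + i|1⟩)/√2, so ⟨+y|ψ⟩ = (3) / (√2·√29).
P = |3|² / 58 = 9/58.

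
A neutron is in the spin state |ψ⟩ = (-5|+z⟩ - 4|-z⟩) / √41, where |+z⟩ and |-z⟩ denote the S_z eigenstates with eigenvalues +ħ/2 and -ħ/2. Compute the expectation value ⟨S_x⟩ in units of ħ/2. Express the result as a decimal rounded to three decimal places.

0.976

⟨σ_x⟩ = 2 Re(a* b)/(|a|²+|b|²) with a = -5, b = -4.
a* b = 20, so ⟨σ_x⟩ = 40/41.
⟨S_x⟩ = (ħ/2)·⟨σ_x⟩.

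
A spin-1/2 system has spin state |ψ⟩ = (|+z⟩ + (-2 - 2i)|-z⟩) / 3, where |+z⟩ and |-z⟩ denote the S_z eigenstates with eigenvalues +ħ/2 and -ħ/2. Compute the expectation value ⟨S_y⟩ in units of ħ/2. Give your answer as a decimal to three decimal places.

-0.444

⟨σ_y⟩ = 2 Im(a* b)/(|a|²+|b|²) with a = 1, b = (-2 - 2i).
a* b = (-2 - 2i), so ⟨σ_y⟩ = -4/9.
⟨S_y⟩ = (ħ/2)·⟨σ_y⟩.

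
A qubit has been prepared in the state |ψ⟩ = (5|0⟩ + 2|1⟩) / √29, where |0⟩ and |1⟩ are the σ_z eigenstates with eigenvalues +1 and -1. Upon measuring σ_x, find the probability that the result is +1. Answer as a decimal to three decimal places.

|+x⟩ = (|0⟩ + |1⟩)/√2, so ⟨+x|ψ⟩ = (7) / (√2·√29).
P = |7|² / 58 = 49/58.

0.845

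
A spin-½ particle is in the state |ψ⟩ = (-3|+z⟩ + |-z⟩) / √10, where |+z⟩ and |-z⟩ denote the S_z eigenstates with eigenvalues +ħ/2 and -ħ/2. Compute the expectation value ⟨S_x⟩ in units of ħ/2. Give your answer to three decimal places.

⟨σ_x⟩ = 2 Re(a* b)/(|a|²+|b|²) with a = -3, b = 1.
a* b = -3, so ⟨σ_x⟩ = -6/10.
⟨S_x⟩ = (ħ/2)·⟨σ_x⟩.

-0.600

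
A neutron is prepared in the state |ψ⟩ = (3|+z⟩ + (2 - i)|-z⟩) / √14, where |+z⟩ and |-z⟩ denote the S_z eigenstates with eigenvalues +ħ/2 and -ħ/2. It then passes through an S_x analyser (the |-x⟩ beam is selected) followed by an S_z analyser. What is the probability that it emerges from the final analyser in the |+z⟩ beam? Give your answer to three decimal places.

0.036

First analyser (S_x): P(|-x⟩) = |⟨-x|ψ⟩|² = 2/28.
After stage 1 the state is |-x⟩; P(|+z⟩) = |⟨+z|-x⟩|² = 1/2.
Joint probability = 2/28 × 1/2 = 0.036.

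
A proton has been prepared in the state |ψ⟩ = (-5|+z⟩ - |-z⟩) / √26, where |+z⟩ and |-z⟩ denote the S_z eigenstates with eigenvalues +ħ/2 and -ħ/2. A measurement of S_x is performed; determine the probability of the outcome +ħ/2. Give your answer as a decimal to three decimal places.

0.692

|+x⟩ = (|+z⟩ + |-z⟩)/√2, so ⟨+x|ψ⟩ = (-6) / (√2·√26).
P = |-6|² / 52 = 36/52.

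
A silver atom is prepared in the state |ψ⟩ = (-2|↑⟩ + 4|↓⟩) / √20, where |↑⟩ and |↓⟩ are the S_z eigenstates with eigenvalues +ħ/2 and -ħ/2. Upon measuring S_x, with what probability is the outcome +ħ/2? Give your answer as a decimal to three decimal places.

|+x⟩ = (|↑⟩ + |↓⟩)/√2, so ⟨+x|ψ⟩ = (2) / (√2·√20).
P = |2|² / 40 = 4/40.

0.100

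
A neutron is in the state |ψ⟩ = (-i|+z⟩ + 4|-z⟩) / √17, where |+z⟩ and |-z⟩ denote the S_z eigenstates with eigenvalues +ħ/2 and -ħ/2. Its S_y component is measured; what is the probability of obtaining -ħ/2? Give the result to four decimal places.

|-y⟩ = (|+z⟩ - i|-z⟩)/√2, so ⟨-y|ψ⟩ = (3i) / (√2·√17).
P = |3i|² / 34 = 9/34.

0.2647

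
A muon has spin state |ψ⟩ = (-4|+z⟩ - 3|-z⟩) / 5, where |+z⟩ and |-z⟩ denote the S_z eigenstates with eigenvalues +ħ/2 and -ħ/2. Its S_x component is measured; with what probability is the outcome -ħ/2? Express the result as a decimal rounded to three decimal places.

|-x⟩ = (|+z⟩ - |-z⟩)/√2, so ⟨-x|ψ⟩ = (-1) / (√2·5).
P = |-1|² / 50 = 1/50.

0.020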